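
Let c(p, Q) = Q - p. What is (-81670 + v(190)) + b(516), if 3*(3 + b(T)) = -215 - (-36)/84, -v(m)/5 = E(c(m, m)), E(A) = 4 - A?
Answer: -1717055/21 ≈ -81765.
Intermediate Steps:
v(m) = -20 (v(m) = -5*(4 - (m - m)) = -5*(4 - 1*0) = -5*(4 + 0) = -5*4 = -20)
b(T) = -1565/21 (b(T) = -3 + (-215 - (-36)/84)/3 = -3 + (-215 - 1*(-3/7))/3 = -3 + (-215 + 3/7)/3 = -3 + (1/3)*(-1502/7) = -3 - 1502/21 = -1565/21)
(-81670 + v(190)) + b(516) = (-81670 - 20) - 1565/21 = -81690 - 1565/21 = -1717055/21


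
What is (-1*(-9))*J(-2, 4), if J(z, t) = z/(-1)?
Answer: 18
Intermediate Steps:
J(z, t) = -z (J(z, t) = z*(-1) = -z)
(-1*(-9))*J(-2, 4) = (-1*(-9))*(-1*(-2)) = 9*2 = 18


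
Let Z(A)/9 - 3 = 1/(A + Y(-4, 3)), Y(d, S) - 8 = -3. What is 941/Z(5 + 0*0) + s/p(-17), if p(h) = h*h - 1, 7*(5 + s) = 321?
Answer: 1058353/31248 ≈ 33.869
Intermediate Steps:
s = 286/7 (s = -5 + (⅐)*321 = -5 + 321/7 = 286/7 ≈ 40.857)
Y(d, S) = 5 (Y(d, S) = 8 - 3 = 5)
p(h) = -1 + h² (p(h) = h² - 1 = -1 + h²)
Z(A) = 27 + 9/(5 + A) (Z(A) = 27 + 9/(A + 5) = 27 + 9/(5 + A))
941/Z(5 + 0*0) + s/p(-17) = 941/((9*(16 + 3*(5 + 0*0))/(5 + (5 + 0*0)))) + 286/(7*(-1 + (-17)²)) = 941/((9*(16 + 3*(5 + 0))/(5 + (5 + 0)))) + 286/(7*(-1 + 289)) = 941/((9*(16 + 3*5)/(5 + 5))) + (286/7)/288 = 941/((9*(16 + 15)/10)) + (286/7)*(1/288) = 941/((9*(⅒)*31)) + 143/1008 = 941/(279/10) + 143/1008 = 941*(10/279) + 143/1008 = 9410/279 + 143/1008 = 1058353/31248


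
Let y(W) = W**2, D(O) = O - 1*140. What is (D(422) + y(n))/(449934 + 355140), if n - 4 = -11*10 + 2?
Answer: 5549/402537 ≈ 0.013785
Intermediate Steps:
D(O) = -140 + O (D(O) = O - 140 = -140 + O)
n = -104 (n = 4 + (-11*10 + 2) = 4 + (-110 + 2) = 4 - 108 = -104)
(D(422) + y(n))/(449934 + 355140) = ((-140 + 422) + (-104)**2)/(449934 + 355140) = (282 + 10816)/805074 = 11098*(1/805074) = 5549/402537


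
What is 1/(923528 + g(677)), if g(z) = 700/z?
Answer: 677/625229156 ≈ 1.0828e-6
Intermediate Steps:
1/(923528 + g(677)) = 1/(923528 + 700/677) = 1/(625229156/677) = 677/625229156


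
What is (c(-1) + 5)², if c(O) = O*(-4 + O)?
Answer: 100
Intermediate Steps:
(c(-1) + 5)² = (-(-4 - 1) + 5)² = (-1*(-5) + 5)² = (5 + 5)² = 10² = 100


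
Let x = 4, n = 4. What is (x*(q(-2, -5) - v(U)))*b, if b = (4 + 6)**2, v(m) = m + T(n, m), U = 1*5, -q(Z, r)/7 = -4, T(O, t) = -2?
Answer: 10000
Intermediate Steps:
q(Z, r) = 28 (q(Z, r) = -7*(-4) = 28)
U = 5
v(m) = -2 + m (v(m) = m - 2 = -2 + m)
b = 100 (b = 10**2 = 100)
(x*(q(-2, -5) - v(U)))*b = (4*(28 - (-2 + 5)))*100 = (4*(28 - 1*3))*100 = (4*(28 - 3))*100 = (4*25)*100 = 100*100 = 10000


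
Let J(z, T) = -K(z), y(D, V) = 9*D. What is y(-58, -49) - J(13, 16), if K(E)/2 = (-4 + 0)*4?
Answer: -554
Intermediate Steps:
K(E) = -32 (K(E) = 2*((-4 + 0)*4) = 2*(-4*4) = 2*(-16) = -32)
J(z, T) = 32 (J(z, T) = -1*(-32) = 32)
y(-58, -49) - J(13, 16) = 9*(-58) - 1*32 = -522 - 32 = -554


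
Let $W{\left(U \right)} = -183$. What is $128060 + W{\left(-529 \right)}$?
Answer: $127877$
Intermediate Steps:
$128060 + W{\left(-529 \right)} = 128060 - 183 = 127877$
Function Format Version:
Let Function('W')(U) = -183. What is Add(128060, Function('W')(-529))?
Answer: 127877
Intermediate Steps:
Add(128060, Function('W')(-529)) = Add(128060, -183) = 127877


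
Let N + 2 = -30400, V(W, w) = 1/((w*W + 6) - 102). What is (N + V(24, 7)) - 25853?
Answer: -4050359/72 ≈ -56255.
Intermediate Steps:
V(W, w) = 1/(-96 + W*w) (V(W, w) = 1/((W*w + 6) - 102) = 1/((6 + W*w) - 102) = 1/(-96 + W*w))
N = -30402 (N = -2 - 30400 = -30402)
(N + V(24, 7)) - 25853 = (-30402 + 1/(-96 + 24*7)) - 25853 = (-30402 + 1/(-96 + 168)) - 25853 = (-30402 + 1/72) - 25853 = -2188943/72 - 25853 = -4050359/72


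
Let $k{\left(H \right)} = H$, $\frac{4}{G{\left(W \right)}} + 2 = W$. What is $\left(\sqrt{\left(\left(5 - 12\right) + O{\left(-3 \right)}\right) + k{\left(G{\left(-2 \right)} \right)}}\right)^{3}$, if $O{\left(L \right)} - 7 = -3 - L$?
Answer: $- i \approx - 1.0 i$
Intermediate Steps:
$G{\left(W \right)} = \frac{4}{-2 + W}$
$O{\left(L \right)} = 4 - L$ ($O{\left(L \right)} = 7 - \left(3 + L\right) = 4 - L$)
$\left(\sqrt{\left(\left(5 - 12\right) + O{\left(-3 \right)}\right) + k{\left(G{\left(-2 \right)} \right)}}\right)^{3} = \left(\sqrt{\left(\left(5 - 12\right) + \left(4 - -3\right)\right) + \frac{4}{-2 - 2}}\right)^{3} = \left(\sqrt{\left(-7 + \left(4 + 3\right)\right) + \frac{4}{-4}}\right)^{3} = \left(\sqrt{\left(-7 + 7\right) + 4 \left(- \frac{1}{4}\right)}\right)^{3} = \left(\sqrt{0 - 1}\right)^{3} = \left(\sqrt{-1}\right)^{3} = i^{3} = - i$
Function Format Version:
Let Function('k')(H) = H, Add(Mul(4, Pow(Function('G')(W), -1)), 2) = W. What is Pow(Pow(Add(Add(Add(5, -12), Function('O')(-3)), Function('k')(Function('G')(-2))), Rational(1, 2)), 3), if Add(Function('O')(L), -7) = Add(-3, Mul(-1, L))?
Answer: Mul(-1, I) ≈ Mul(-1.0000, I)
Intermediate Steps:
Function('G')(W) = Mul(4, Pow(Add(-2, W), -1))
Function('O')(L) = Add(4, Mul(-1, L)) (Function('O')(L) = Add(7, Add(-3, Mul(-1, L))) = Add(4, Mul(-1, L)))
Pow(Pow(Add(Add(Add(5, -12), Function('O')(-3)), Function('k')(Function('G')(-2))), Rational(1, 2)), 3) = Pow(Pow(Add(Add(Add(5, -12), Add(4, Mul(-1, -3))), Mul(4, Pow(Add(-2, -2), -1))), Rational(1, 2)), 3) = Pow(Pow(Add(Add(-7, Add(4, 3)), Mul(4, Pow(-4, -1))), Rational(1, 2)), 3) = Pow(Pow(Add(Add(-7, 7), Mul(4, Rational(-1, 4))), Rational(1, 2)), 3) = Pow(Pow(Add(0, -1), Rational(1, 2)), 3) = Pow(Pow(-1, Rational(1, 2)), 3) = Pow(I, 3) = Mul(-1, I)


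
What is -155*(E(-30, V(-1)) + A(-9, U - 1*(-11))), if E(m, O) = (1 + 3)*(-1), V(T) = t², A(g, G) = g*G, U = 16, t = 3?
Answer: 38285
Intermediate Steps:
A(g, G) = G*g
V(T) = 9 (V(T) = 3² = 9)
E(m, O) = -4 (E(m, O) = 4*(-1) = -4)
-155*(E(-30, V(-1)) + A(-9, U - 1*(-11))) = -155*(-4 + (16 - 1*(-11))*(-9)) = -155*(-4 + (16 + 11)*(-9)) = -155*(-4 + 27*(-9)) = -155*(-4 - 243) = -155*(-247) = 38285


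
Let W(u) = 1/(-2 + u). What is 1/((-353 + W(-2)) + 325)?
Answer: -4/113 ≈ -0.035398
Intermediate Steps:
1/((-353 + W(-2)) + 325) = 1/((-353 + 1/(-2 - 2)) + 325) = 1/((-353 + 1/(-4)) + 325) = 1/((-353 - ¼) + 325) = 1/(-1413/4 + 325) = 1/(-113/4) = -4/113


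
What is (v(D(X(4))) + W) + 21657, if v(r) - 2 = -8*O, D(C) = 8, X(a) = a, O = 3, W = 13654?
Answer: 35289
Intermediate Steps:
v(r) = -22 (v(r) = 2 - 8*3 = 2 - 24 = -22)
(v(D(X(4))) + W) + 21657 = (-22 + 13654) + 21657 = 13632 + 21657 = 35289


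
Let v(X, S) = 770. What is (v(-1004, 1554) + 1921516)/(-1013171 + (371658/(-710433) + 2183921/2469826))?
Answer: -1124310412752849396/592585234045861411 ≈ -1.8973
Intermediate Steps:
(v(-1004, 1554) + 1921516)/(-1013171 + (371658/(-710433) + 2183921/2469826)) = (770 + 1921516)/(-1013171 + (371658/(-710433) + 2183921/2469826)) = 1922286/(-1013171 + (371658*(-1/710433) + 2183921*(1/2469826))) = 1922286/(-1013171 + (-123886/236811 + 2183921/2469826)) = 1922286/(-1013171 + 211199652095/584881964886) = 1922286/(-592585234045861411/584881964886) = 1922286*(-584881964886/592585234045861411) = -1124310412752849396/592585234045861411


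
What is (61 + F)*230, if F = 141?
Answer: 46460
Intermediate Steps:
(61 + F)*230 = (61 + 141)*230 = 202*230 = 46460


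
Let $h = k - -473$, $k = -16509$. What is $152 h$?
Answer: $-2437472$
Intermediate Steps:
$h = -16036$ ($h = -16509 - -473 = -16509 + 473 = -16036$)
$152 h = 152 \left(-16036\right) = -2437472$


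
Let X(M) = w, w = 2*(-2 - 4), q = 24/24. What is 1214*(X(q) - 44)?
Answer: -67984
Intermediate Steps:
q = 1 (q = 24*(1/24) = 1)
w = -12 (w = 2*(-6) = -12)
X(M) = -12
1214*(X(q) - 44) = 1214*(-12 - 44) = 1214*(-56) = -67984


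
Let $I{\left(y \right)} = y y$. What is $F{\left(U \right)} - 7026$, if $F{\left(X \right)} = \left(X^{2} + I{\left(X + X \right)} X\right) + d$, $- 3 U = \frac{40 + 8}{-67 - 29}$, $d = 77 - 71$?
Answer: $- \frac{758155}{108} \approx -7020.0$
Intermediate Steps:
$d = 6$ ($d = 77 - 71 = 6$)
$U = \frac{1}{6}$ ($U = - \frac{\left(40 + 8\right) \frac{1}{-67 - 29}}{3} = - \frac{48 \frac{1}{-96}}{3} = - \frac{48 \left(- \frac{1}{96}\right)}{3} = \left(- \frac{1}{3}\right) \left(- \frac{1}{2}\right) = \frac{1}{6} \approx 0.16667$)
$I{\left(y \right)} = y^{2}$
$F{\left(X \right)} = 6 + X^{2} + 4 X^{3}$ ($F{\left(X \right)} = \left(X^{2} + \left(X + X\right)^{2} X\right) + 6 = \left(X^{2} + \left(2 X\right)^{2} X\right) + 6 = \left(X^{2} + 4 X^{2} X\right) + 6 = \left(X^{2} + 4 X^{3}\right) + 6 = 6 + X^{2} + 4 X^{3}$)
$F{\left(U \right)} - 7026 = \left(6 + \left(\frac{1}{6}\right)^{2} + \frac{4}{216}\right) - 7026 = \left(6 + \frac{1}{36} + 4 \cdot \frac{1}{216}\right) - 7026 = \left(6 + \frac{1}{36} + \frac{1}{54}\right) - 7026 = \frac{653}{108} - 7026 = - \frac{758155}{108}$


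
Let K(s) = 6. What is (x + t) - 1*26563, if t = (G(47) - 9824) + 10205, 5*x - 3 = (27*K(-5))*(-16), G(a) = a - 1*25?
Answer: -133389/5 ≈ -26678.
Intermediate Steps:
G(a) = -25 + a (G(a) = a - 25 = -25 + a)
x = -2589/5 (x = ⅗ + ((27*6)*(-16))/5 = ⅗ + (162*(-16))/5 = ⅗ + (⅕)*(-2592) = ⅗ - 2592/5 = -2589/5 ≈ -517.80)
t = 403 (t = ((-25 + 47) - 9824) + 10205 = (22 - 9824) + 10205 = -9802 + 10205 = 403)
(x + t) - 1*26563 = (-2589/5 + 403) - 1*26563 = -574/5 - 26563 = -133389/5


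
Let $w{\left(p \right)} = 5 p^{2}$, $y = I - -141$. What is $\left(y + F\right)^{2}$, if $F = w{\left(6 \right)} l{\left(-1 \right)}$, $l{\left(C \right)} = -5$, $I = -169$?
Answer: $861184$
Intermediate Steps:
$y = -28$ ($y = -169 - -141 = -169 + 141 = -28$)
$F = -900$ ($F = 5 \cdot 6^{2} \left(-5\right) = 5 \cdot 36 \left(-5\right) = 180 \left(-5\right) = -900$)
$\left(y + F\right)^{2} = \left(-28 - 900\right)^{2} = \left(-928\right)^{2} = 861184$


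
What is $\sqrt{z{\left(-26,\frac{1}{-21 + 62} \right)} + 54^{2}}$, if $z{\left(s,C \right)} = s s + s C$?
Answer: $\frac{\sqrt{6037086}}{41} \approx 59.928$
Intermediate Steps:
$z{\left(s,C \right)} = s^{2} + C s$
$\sqrt{z{\left(-26,\frac{1}{-21 + 62} \right)} + 54^{2}} = \sqrt{- 26 \left(\frac{1}{-21 + 62} - 26\right) + 54^{2}} = \sqrt{- 26 \left(\frac{1}{41} - 26\right) + 2916} = \sqrt{\left(-26\right) \left(- \frac{1065}{41}\right) + 2916} = \sqrt{\frac{27690}{41} + 2916} = \sqrt{\frac{147246}{41}} = \frac{\sqrt{6037086}}{41}$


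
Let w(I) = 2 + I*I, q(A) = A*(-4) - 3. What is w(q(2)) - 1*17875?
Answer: -17752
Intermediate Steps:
q(A) = -3 - 4*A (q(A) = -4*A - 3 = -3 - 4*A)
w(I) = 2 + I²
w(q(2)) - 1*17875 = (2 + (-3 - 4*2)²) - 1*17875 = (2 + (-3 - 8)²) - 17875 = (2 + (-11)²) - 17875 = (2 + 121) - 17875 = 123 - 17875 = -17752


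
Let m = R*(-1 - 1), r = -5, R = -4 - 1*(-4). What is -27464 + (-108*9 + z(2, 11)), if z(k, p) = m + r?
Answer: -28441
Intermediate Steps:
R = 0 (R = -4 + 4 = 0)
m = 0 (m = 0*(-1 - 1) = 0*(-2) = 0)
z(k, p) = -5 (z(k, p) = 0 - 5 = -5)
-27464 + (-108*9 + z(2, 11)) = -27464 + (-108*9 - 5) = -27464 + (-972 - 5) = -27464 - 977 = -28441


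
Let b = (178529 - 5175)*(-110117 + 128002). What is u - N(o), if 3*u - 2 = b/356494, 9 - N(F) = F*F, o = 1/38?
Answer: 744026939807/257388668 ≈ 2890.7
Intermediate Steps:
b = 3100436290 (b = 173354*17885 = 3100436290)
o = 1/38 ≈ 0.026316
N(F) = 9 - F² (N(F) = 9 - F*F = 9 - F²)
u = 516858213/178247 (u = ⅔ + (3100436290/356494)/3 = ⅔ + (3100436290*(1/356494))/3 = ⅔ + (⅓)*(1550218145/178247) = ⅔ + 1550218145/534741 = 516858213/178247 ≈ 2899.7)
u - N(o) = 516858213/178247 - (9 - (1/38)²) = 516858213/178247 - (9 - 1*1/1444) = 516858213/178247 - (9 - 1/1444) = 516858213/178247 - 1*12995/1444 = 516858213/178247 - 12995/1444 = 744026939807/257388668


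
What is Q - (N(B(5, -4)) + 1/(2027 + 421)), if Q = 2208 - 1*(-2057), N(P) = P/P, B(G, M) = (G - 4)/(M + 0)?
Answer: 10438271/2448 ≈ 4264.0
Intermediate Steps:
B(G, M) = (-4 + G)/M
N(P) = 1
Q = 4265 (Q = 2208 + 2057 = 4265)
Q - (N(B(5, -4)) + 1/(2027 + 421)) = 4265 - (1 + 1/(2027 + 421)) = 4265 - (1 + 1/2448) = 4265 - 1*2449/2448 = 4265 - 2449/2448 = 10438271/2448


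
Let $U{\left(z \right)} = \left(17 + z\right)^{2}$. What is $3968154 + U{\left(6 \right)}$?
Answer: $3968683$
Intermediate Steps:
$3968154 + U{\left(6 \right)} = 3968154 + \left(17 + 6\right)^{2} = 3968154 + 23^{2} = 3968154 + 529 = 3968683$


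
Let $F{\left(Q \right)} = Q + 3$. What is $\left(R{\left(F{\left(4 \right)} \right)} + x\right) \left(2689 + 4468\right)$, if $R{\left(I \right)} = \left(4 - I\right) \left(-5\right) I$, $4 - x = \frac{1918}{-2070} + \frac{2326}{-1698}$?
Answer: $\frac{233313025489}{292905} \approx 7.9655 \cdot 10^{5}$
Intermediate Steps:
$F{\left(Q \right)} = 3 + Q$
$x = \frac{1844252}{292905}$ ($x = 4 - \left(\frac{1918}{-2070} + \frac{2326}{-1698}\right) = 4 - \left(1918 \left(- \frac{1}{2070}\right) + 2326 \left(- \frac{1}{1698}\right)\right) = 4 - \left(- \frac{959}{1035} - \frac{1163}{849}\right) = 4 - - \frac{672632}{292905} = 4 + \frac{672632}{292905} = \frac{1844252}{292905} \approx 6.2964$)
$R{\left(I \right)} = I \left(-20 + 5 I\right)$ ($R{\left(I \right)} = \left(-20 + 5 I\right) I = I \left(-20 + 5 I\right)$)
$\left(R{\left(F{\left(4 \right)} \right)} + x\right) \left(2689 + 4468\right) = \left(5 \left(3 + 4\right) \left(-4 + \left(3 + 4\right)\right) + \frac{1844252}{292905}\right) \left(2689 + 4468\right) = \left(5 \cdot 7 \left(-4 + 7\right) + \frac{1844252}{292905}\right) 7157 = \left(5 \cdot 7 \cdot 3 + \frac{1844252}{292905}\right) 7157 = \left(105 + \frac{1844252}{292905}\right) 7157 = \frac{32599277}{292905} \cdot 7157 = \frac{233313025489}{292905}$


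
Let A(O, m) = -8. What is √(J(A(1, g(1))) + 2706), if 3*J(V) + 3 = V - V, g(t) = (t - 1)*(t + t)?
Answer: √2705 ≈ 52.010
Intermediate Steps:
g(t) = 2*t*(-1 + t) (g(t) = (-1 + t)*(2*t) = 2*t*(-1 + t))
J(V) = -1 (J(V) = -1 + (V - V)/3 = -1 + (⅓)*0 = -1 + 0 = -1)
√(J(A(1, g(1))) + 2706) = √(-1 + 2706) = √2705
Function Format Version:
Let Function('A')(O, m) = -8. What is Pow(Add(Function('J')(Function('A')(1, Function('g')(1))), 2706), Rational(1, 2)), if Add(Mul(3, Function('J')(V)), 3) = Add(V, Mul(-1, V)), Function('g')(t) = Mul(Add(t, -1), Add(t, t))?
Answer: Pow(2705, Rational(1, 2)) ≈ 52.010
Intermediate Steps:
Function('g')(t) = Mul(2, t, Add(-1, t)) (Function('g')(t) = Mul(Add(-1, t), Mul(2, t)) = Mul(2, t, Add(-1, t)))
Function('J')(V) = -1 (Function('J')(V) = Add(-1, Mul(Rational(1, 3), Add(V, Mul(-1, V)))) = Add(-1, Mul(Rational(1, 3), 0)) = Add(-1, 0) = -1)
Pow(Add(Function('J')(Function('A')(1, Function('g')(1))), 2706), Rational(1, 2)) = Pow(Add(-1, 2706), Rational(1, 2)) = Pow(2705, Rational(1, 2))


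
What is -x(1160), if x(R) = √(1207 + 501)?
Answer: -2*√427 ≈ -41.328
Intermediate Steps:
x(R) = 2*√427 (x(R) = √1708 = 2*√427)
-x(1160) = -2*√427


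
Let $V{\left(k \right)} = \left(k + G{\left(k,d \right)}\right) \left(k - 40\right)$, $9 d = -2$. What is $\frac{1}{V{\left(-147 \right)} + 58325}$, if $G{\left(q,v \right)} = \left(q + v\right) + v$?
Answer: $\frac{9}{1020475} \approx 8.8194 \cdot 10^{-6}$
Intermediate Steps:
$d = - \frac{2}{9}$ ($d = \frac{1}{9} \left(-2\right) = - \frac{2}{9} \approx -0.22222$)
$G{\left(q,v \right)} = q + 2 v$
$V{\left(k \right)} = \left(-40 + k\right) \left(- \frac{4}{9} + 2 k\right)$ ($V{\left(k \right)} = \left(k + \left(k + 2 \left(- \frac{2}{9}\right)\right)\right) \left(k - 40\right) = \left(k + \left(k - \frac{4}{9}\right)\right) \left(-40 + k\right) = \left(k + \left(- \frac{4}{9} + k\right)\right) \left(-40 + k\right) = \left(- \frac{4}{9} + 2 k\right) \left(-40 + k\right) = \left(-40 + k\right) \left(- \frac{4}{9} + 2 k\right)$)
$\frac{1}{V{\left(-147 \right)} + 58325} = \frac{1}{\left(\frac{160}{9} + 2 \left(-147\right)^{2} - - \frac{35476}{3}\right) + 58325} = \frac{1}{\left(\frac{160}{9} + 2 \cdot 21609 + \frac{35476}{3}\right) + 58325} = \frac{1}{\left(\frac{160}{9} + 43218 + \frac{35476}{3}\right) + 58325} = \frac{1}{\frac{495550}{9} + 58325} = \frac{1}{\frac{1020475}{9}} = \frac{9}{1020475}$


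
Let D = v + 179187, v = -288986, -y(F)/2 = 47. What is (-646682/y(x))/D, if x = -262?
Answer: -323341/5160553 ≈ -0.062656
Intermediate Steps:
y(F) = -94 (y(F) = -2*47 = -94)
D = -109799 (D = -288986 + 179187 = -109799)
(-646682/y(x))/D = -646682/(-94)/(-109799) = -646682*(-1/94)*(-1/109799) = (323341/47)*(-1/109799) = -323341/5160553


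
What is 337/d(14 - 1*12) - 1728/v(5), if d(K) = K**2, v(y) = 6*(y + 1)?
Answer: 145/4 ≈ 36.250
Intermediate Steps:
v(y) = 6 + 6*y (v(y) = 6*(1 + y) = 6 + 6*y)
337/d(14 - 1*12) - 1728/v(5) = 337/((14 - 1*12)**2) - 1728/(6 + 6*5) = 337/((14 - 12)**2) - 1728/(6 + 30) = 337/(2**2) - 1728/36 = 337/4 - 1728*1/36 = 337*(1/4) - 48 = 337/4 - 48 = 145/4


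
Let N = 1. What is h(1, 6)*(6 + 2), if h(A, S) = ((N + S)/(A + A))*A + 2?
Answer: 44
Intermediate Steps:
h(A, S) = 5/2 + S/2 (h(A, S) = ((1 + S)/(A + A))*A + 2 = ((1 + S)/((2*A)))*A + 2 = ((1 + S)*(1/(2*A)))*A + 2 = ((1 + S)/(2*A))*A + 2 = (½ + S/2) + 2 = 5/2 + S/2)
h(1, 6)*(6 + 2) = (5/2 + (½)*6)*(6 + 2) = (5/2 + 3)*8 = (11/2)*8 = 44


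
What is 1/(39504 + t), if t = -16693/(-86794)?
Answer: 86794/3428726869 ≈ 2.5314e-5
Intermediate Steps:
t = 16693/86794 (t = -16693*(-1/86794) = 16693/86794 ≈ 0.19233)
1/(39504 + t) = 1/(39504 + 16693/86794) = 1/(3428726869/86794) = 86794/3428726869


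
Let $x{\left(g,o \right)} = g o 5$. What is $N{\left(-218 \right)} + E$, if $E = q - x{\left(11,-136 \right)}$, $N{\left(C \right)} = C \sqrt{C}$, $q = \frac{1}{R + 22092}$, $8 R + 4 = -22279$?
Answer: $\frac{1155308448}{154453} - 218 i \sqrt{218} \approx 7480.0 - 3218.7 i$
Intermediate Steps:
$R = - \frac{22283}{8}$ ($R = - \frac{1}{2} + \frac{1}{8} \left(-22279\right) = - \frac{1}{2} - \frac{22279}{8} = - \frac{22283}{8} \approx -2785.4$)
$x{\left(g,o \right)} = 5 g o$
$q = \frac{8}{154453}$ ($q = \frac{1}{- \frac{22283}{8} + 22092} = \frac{1}{\frac{154453}{8}} = \frac{8}{154453} \approx 5.1796 \cdot 10^{-5}$)
$N{\left(C \right)} = C^{\frac{3}{2}}$
$E = \frac{1155308448}{154453}$ ($E = \frac{8}{154453} - 5 \cdot 11 \left(-136\right) = \frac{8}{154453} - -7480 = \frac{8}{154453} + 7480 = \frac{1155308448}{154453} \approx 7480.0$)
$N{\left(-218 \right)} + E = \left(-218\right)^{\frac{3}{2}} + \frac{1155308448}{154453} = - 218 i \sqrt{218} + \frac{1155308448}{154453} = \frac{1155308448}{154453} - 218 i \sqrt{218}$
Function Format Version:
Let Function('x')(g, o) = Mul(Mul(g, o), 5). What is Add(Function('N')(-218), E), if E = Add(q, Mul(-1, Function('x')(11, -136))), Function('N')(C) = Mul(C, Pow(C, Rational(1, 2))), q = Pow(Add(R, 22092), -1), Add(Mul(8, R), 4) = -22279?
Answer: Add(Rational(1155308448, 154453), Mul(-218, I, Pow(218, Rational(1, 2)))) ≈ Add(7480.0, Mul(-3218.7, I))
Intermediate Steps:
R = Rational(-22283, 8) (R = Add(Rational(-1, 2), Mul(Rational(1, 8), -22279)) = Add(Rational(-1, 2), Rational(-22279, 8)) = Rational(-22283, 8) ≈ -2785.4)
Function('x')(g, o) = Mul(5, g, o)
q = Rational(8, 154453) (q = Pow(Add(Rational(-22283, 8), 22092), -1) = Pow(Rational(154453, 8), -1) = Rational(8, 154453) ≈ 5.1796e-5)
Function('N')(C) = Pow(C, Rational(3, 2))
E = Rational(1155308448, 154453) (E = Add(Rational(8, 154453), Mul(-1, Mul(5, 11, -136))) = Add(Rational(8, 154453), Mul(-1, -7480)) = Add(Rational(8, 154453), 7480) = Rational(1155308448, 154453) ≈ 7480.0)
Add(Function('N')(-218), E) = Add(Pow(-218, Rational(3, 2)), Rational(1155308448, 154453)) = Add(Mul(-218, I, Pow(218, Rational(1, 2))), Rational(1155308448, 154453)) = Add(Rational(1155308448, 154453), Mul(-218, I, Pow(218, Rational(1, 2))))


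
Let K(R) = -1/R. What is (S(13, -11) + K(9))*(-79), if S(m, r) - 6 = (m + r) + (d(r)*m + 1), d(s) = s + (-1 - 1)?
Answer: 113839/9 ≈ 12649.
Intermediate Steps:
d(s) = -2 + s (d(s) = s - 2 = -2 + s)
S(m, r) = 7 + m + r + m*(-2 + r) (S(m, r) = 6 + ((m + r) + ((-2 + r)*m + 1)) = 6 + ((m + r) + (m*(-2 + r) + 1)) = 6 + ((m + r) + (1 + m*(-2 + r))) = 6 + (1 + m + r + m*(-2 + r)) = 7 + m + r + m*(-2 + r))
(S(13, -11) + K(9))*(-79) = ((7 - 11 - 1*13 + 13*(-11)) - 1/9)*(-79) = ((7 - 11 - 13 - 143) - 1*1/9)*(-79) = (-160 - 1/9)*(-79) = -1441/9*(-79) = 113839/9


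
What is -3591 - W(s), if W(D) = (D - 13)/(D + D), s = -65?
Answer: -17958/5 ≈ -3591.6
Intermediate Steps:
W(D) = (-13 + D)/(2*D) (W(D) = (-13 + D)/((2*D)) = (-13 + D)*(1/(2*D)) = (-13 + D)/(2*D))
-3591 - W(s) = -3591 - (-13 - 65)/(2*(-65)) = -3591 - (-1)*(-78)/(2*65) = -3591 - 1*3/5 = -3591 - 3/5 = -17958/5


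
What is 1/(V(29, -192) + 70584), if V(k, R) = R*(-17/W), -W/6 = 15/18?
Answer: 5/349656 ≈ 1.4300e-5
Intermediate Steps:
W = -5 (W = -90/18 = -6*5/6 = -5)
V(k, R) = 17*R/5 (V(k, R) = R*(-17/(-5)) = R*(-17*(-1/5)) = R*(17/5) = 17*R/5)
1/(V(29, -192) + 70584) = 1/((17/5)*(-192) + 70584) = 1/(-3264/5 + 70584) = 1/(349656/5) = 5/349656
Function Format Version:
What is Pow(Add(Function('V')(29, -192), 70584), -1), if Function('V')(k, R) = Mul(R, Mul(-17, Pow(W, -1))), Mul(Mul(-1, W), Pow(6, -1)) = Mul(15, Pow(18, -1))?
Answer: Rational(5, 349656) ≈ 1.4300e-5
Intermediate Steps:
W = -5 (W = Mul(-6, Mul(15, Pow(18, -1))) = Mul(-6, Mul(15, Rational(1, 18))) = Mul(-6, Rational(5, 6)) = -5)
Function('V')(k, R) = Mul(Rational(17, 5), R) (Function('V')(k, R) = Mul(R, Mul(-17, Pow(-5, -1))) = Mul(R, Mul(-17, Rational(-1, 5))) = Mul(R, Rational(17, 5)) = Mul(Rational(17, 5), R))
Pow(Add(Function('V')(29, -192), 70584), -1) = Pow(Add(Mul(Rational(17, 5), -192), 70584), -1) = Pow(Add(Rational(-3264, 5), 70584), -1) = Pow(Rational(349656, 5), -1) = Rational(5, 349656)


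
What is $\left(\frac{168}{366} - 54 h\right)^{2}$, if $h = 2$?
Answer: $\frac{43033600}{3721} \approx 11565.0$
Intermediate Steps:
$\left(\frac{168}{366} - 54 h\right)^{2} = \left(\frac{168}{366} - 108\right)^{2} = \left(168 \cdot \frac{1}{366} - 108\right)^{2} = \left(\frac{28}{61} - 108\right)^{2} = \left(- \frac{6560}{61}\right)^{2} = \frac{43033600}{3721}$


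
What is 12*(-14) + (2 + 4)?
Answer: -162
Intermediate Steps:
12*(-14) + (2 + 4) = -168 + 6 = -162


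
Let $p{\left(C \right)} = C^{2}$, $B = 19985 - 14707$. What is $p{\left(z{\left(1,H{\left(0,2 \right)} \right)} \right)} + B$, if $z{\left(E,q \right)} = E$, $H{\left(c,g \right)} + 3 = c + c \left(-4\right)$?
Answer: $5279$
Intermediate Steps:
$H{\left(c,g \right)} = -3 - 3 c$ ($H{\left(c,g \right)} = -3 + \left(c + c \left(-4\right)\right) = -3 + \left(c - 4 c\right) = -3 - 3 c$)
$B = 5278$
$p{\left(z{\left(1,H{\left(0,2 \right)} \right)} \right)} + B = 1^{2} + 5278 = 1 + 5278 = 5279$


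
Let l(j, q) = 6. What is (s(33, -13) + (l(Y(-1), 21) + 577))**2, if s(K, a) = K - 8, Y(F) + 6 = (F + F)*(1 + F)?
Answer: 369664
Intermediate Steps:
Y(F) = -6 + 2*F*(1 + F) (Y(F) = -6 + (F + F)*(1 + F) = -6 + (2*F)*(1 + F) = -6 + 2*F*(1 + F))
s(K, a) = -8 + K
(s(33, -13) + (l(Y(-1), 21) + 577))**2 = ((-8 + 33) + (6 + 577))**2 = (25 + 583)**2 = 608**2 = 369664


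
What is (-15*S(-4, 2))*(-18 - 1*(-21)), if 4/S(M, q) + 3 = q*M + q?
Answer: 20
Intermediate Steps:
S(M, q) = 4/(-3 + q + M*q) (S(M, q) = 4/(-3 + (q*M + q)) = 4/(-3 + (M*q + q)) = 4/(-3 + (q + M*q)) = 4/(-3 + q + M*q))
(-15*S(-4, 2))*(-18 - 1*(-21)) = (-60/(-3 + 2 - 4*2))*(-18 - 1*(-21)) = (-60/(-3 + 2 - 8))*(-18 + 21) = -60/(-9)*3 = -60*(-1)/9*3 = -15*(-4/9)*3 = (20/3)*3 = 20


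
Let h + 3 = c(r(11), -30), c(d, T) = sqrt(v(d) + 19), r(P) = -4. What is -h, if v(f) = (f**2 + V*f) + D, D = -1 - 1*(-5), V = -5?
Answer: 3 - sqrt(59) ≈ -4.6811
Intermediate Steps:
D = 4 (D = -1 + 5 = 4)
v(f) = 4 + f**2 - 5*f (v(f) = (f**2 - 5*f) + 4 = 4 + f**2 - 5*f)
c(d, T) = sqrt(23 + d**2 - 5*d) (c(d, T) = sqrt((4 + d**2 - 5*d) + 19) = sqrt(23 + d**2 - 5*d))
h = -3 + sqrt(59) (h = -3 + sqrt(23 + (-4)**2 - 5*(-4)) = -3 + sqrt(23 + 16 + 20) = -3 + sqrt(59) ≈ 4.6811)
-h = -(-3 + sqrt(59)) = 3 - sqrt(59)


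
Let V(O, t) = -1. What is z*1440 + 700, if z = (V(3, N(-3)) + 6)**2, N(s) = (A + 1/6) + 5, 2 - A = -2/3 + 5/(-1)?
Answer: 36700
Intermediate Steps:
A = 23/3 (A = 2 - (-2/3 + 5/(-1)) = 2 - (-2*1/3 + 5*(-1)) = 2 - (-2/3 - 5) = 2 - 1*(-17/3) = 2 + 17/3 = 23/3 ≈ 7.6667)
N(s) = 77/6 (N(s) = (23/3 + 1/6) + 5 = 47/6 + 5 = 77/6)
z = 25 (z = (-1 + 6)**2 = 5**2 = 25)
z*1440 + 700 = 25*1440 + 700 = 36000 + 700 = 36700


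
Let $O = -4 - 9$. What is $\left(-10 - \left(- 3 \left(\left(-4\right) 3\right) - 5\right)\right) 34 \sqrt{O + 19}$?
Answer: $- 1394 \sqrt{6} \approx -3414.6$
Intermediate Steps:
$O = -13$ ($O = -4 - 9 = -13$)
$\left(-10 - \left(- 3 \left(\left(-4\right) 3\right) - 5\right)\right) 34 \sqrt{O + 19} = \left(-10 - \left(- 3 \left(\left(-4\right) 3\right) - 5\right)\right) 34 \sqrt{-13 + 19} = \left(-10 - \left(\left(-3\right) \left(-12\right) - 5\right)\right) 34 \sqrt{6} = \left(-10 - \left(36 - 5\right)\right) 34 \sqrt{6} = \left(-10 - 31\right) 34 \sqrt{6} = \left(-41\right) 34 \sqrt{6} = - 1394 \sqrt{6}$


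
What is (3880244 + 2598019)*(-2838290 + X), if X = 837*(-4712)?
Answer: -43937095579542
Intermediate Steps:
X = -3943944
(3880244 + 2598019)*(-2838290 + X) = (3880244 + 2598019)*(-2838290 - 3943944) = 6478263*(-6782234) = -43937095579542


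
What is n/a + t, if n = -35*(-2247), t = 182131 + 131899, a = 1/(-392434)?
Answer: -30862657900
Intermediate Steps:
a = -1/392434 ≈ -2.5482e-6
t = 314030
n = 78645
n/a + t = 78645/(-1/392434) + 314030 = 78645*(-392434) + 314030 = -30862971930 + 314030 = -30862657900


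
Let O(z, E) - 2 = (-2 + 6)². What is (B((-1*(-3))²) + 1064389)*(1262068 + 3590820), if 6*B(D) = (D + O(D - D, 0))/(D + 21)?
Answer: 25826806666826/5 ≈ 5.1654e+12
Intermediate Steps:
O(z, E) = 18 (O(z, E) = 2 + (-2 + 6)² = 2 + 4² = 2 + 16 = 18)
B(D) = (18 + D)/(6*(21 + D)) (B(D) = ((D + 18)/(D + 21))/6 = ((18 + D)/(21 + D))/6 = (18 + D)/(6*(21 + D)))
(B((-1*(-3))²) + 1064389)*(1262068 + 3590820) = ((18 + (-1*(-3))²)/(6*(21 + (-1*(-3))²)) + 1064389)*(1262068 + 3590820) = ((18 + 3²)/(6*(21 + 3²)) + 1064389)*4852888 = ((18 + 9)/(6*(21 + 9)) + 1064389)*4852888 = ((⅙)*27/30 + 1064389)*4852888 = ((⅙)*(1/30)*27 + 1064389)*4852888 = (3/20 + 1064389)*4852888 = (21287783/20)*4852888 = 25826806666826/5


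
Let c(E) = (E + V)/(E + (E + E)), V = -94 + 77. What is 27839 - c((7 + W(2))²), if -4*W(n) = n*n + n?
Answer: 10105504/363 ≈ 27839.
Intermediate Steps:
V = -17
W(n) = -n/4 - n²/4 (W(n) = -(n*n + n)/4 = -(n² + n)/4 = -(n + n²)/4 = -n/4 - n²/4)
c(E) = (-17 + E)/(3*E) (c(E) = (E - 17)/(E + (E + E)) = (-17 + E)/(E + 2*E) = (-17 + E)/((3*E)) = (-17 + E)*(1/(3*E)) = (-17 + E)/(3*E))
27839 - c((7 + W(2))²) = 27839 - (-17 + (7 - ¼*2*(1 + 2))²)/(3*((7 - ¼*2*(1 + 2))²)) = 27839 - (-17 + (7 - ¼*2*3)²)/(3*((7 - ¼*2*3)²)) = 27839 - (-17 + (7 - 3/2)²)/(3*((7 - 3/2)²)) = 27839 - (-17 + (11/2)²)/(3*((11/2)²)) = 27839 - (-17 + 121/4)/(3*121/4) = 27839 - 4*53/(3*121*4) = 27839 - 1*53/363 = 27839 - 53/363 = 10105504/363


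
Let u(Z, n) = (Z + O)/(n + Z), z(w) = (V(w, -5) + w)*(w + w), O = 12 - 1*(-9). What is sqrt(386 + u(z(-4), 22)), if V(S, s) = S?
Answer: sqrt(2862166)/86 ≈ 19.672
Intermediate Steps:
O = 21 (O = 12 + 9 = 21)
z(w) = 4*w**2 (z(w) = (w + w)*(w + w) = (2*w)*(2*w) = 4*w**2)
u(Z, n) = (21 + Z)/(Z + n) (u(Z, n) = (Z + 21)/(n + Z) = (21 + Z)/(Z + n))
sqrt(386 + u(z(-4), 22)) = sqrt(386 + (21 + 4*(-4)**2)/(4*(-4)**2 + 22)) = sqrt(386 + (21 + 4*16)/(4*16 + 22)) = sqrt(386 + (21 + 64)/(64 + 22)) = sqrt(386 + 85/86) = sqrt(33281/86) = sqrt(2862166)/86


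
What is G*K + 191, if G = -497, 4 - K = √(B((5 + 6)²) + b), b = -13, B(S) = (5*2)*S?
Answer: -1797 + 1491*√133 ≈ 15398.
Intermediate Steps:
B(S) = 10*S
K = 4 - 3*√133 (K = 4 - √(10*(5 + 6)² - 13) = 4 - √(10*11² - 13) = 4 - √(10*121 - 13) = 4 - √(1210 - 13) = 4 - √1197 = 4 - 3*√133 ≈ -30.598)
G*K + 191 = -497*(4 - 3*√133) + 191 = (-1988 + 1491*√133) + 191 = -1797 + 1491*√133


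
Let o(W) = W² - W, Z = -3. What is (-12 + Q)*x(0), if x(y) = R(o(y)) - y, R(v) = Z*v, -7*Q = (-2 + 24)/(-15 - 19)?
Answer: 0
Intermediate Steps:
Q = 11/119 (Q = -(-2 + 24)/(7*(-15 - 19)) = -22/(7*(-34)) = -22*(-1)/(7*34) = -⅐*(-11/17) = 11/119 ≈ 0.092437)
R(v) = -3*v
x(y) = -y - 3*y*(-1 + y) (x(y) = -3*y*(-1 + y) - y = -y - 3*y*(-1 + y))
(-12 + Q)*x(0) = (-12 + 11/119)*(0*(2 - 3*0)) = -0*(2 + 0) = -0*2 = -1417/119*0 = 0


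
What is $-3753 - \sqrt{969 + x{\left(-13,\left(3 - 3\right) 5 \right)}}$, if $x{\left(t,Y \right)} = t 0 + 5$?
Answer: $-3753 - \sqrt{974} \approx -3784.2$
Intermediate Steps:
$x{\left(t,Y \right)} = 5$ ($x{\left(t,Y \right)} = 0 + 5 = 5$)
$-3753 - \sqrt{969 + x{\left(-13,\left(3 - 3\right) 5 \right)}} = -3753 - \sqrt{969 + 5} = -3753 - \sqrt{974}$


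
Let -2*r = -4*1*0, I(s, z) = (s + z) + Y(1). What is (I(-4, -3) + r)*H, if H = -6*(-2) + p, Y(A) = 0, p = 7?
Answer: -133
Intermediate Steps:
I(s, z) = s + z (I(s, z) = (s + z) + 0 = s + z)
H = 19 (H = -6*(-2) + 7 = 12 + 7 = 19)
r = 0 (r = -(-4*1)*0/2 = -(-2)*0 = -½*0 = 0)
(I(-4, -3) + r)*H = ((-4 - 3) + 0)*19 = (-7 + 0)*19 = -7*19 = -133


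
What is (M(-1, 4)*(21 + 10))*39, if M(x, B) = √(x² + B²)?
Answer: 1209*√17 ≈ 4984.8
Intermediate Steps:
M(x, B) = √(B² + x²)
(M(-1, 4)*(21 + 10))*39 = (√(4² + (-1)²)*(21 + 10))*39 = (√(16 + 1)*31)*39 = (√17*31)*39 = (31*√17)*39 = 1209*√17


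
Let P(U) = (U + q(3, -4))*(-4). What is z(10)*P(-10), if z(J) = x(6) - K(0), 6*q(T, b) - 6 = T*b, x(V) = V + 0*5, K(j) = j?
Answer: 264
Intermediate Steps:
x(V) = V (x(V) = V + 0 = V)
q(T, b) = 1 + T*b/6 (q(T, b) = 1 + (T*b)/6 = 1 + T*b/6)
P(U) = 4 - 4*U (P(U) = (U + (1 + (⅙)*3*(-4)))*(-4) = (U + (1 - 2))*(-4) = (U - 1)*(-4) = (-1 + U)*(-4) = 4 - 4*U)
z(J) = 6 (z(J) = 6 - 1*0 = 6 + 0 = 6)
z(10)*P(-10) = 6*(4 - 4*(-10)) = 6*(4 + 40) = 6*44 = 264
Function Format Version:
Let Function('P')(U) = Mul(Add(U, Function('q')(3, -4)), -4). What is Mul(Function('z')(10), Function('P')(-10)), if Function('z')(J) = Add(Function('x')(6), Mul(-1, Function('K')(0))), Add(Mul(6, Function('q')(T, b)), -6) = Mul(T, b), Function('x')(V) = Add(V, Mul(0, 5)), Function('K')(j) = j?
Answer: 264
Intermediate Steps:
Function('x')(V) = V (Function('x')(V) = Add(V, 0) = V)
Function('q')(T, b) = Add(1, Mul(Rational(1, 6), T, b)) (Function('q')(T, b) = Add(1, Mul(Rational(1, 6), Mul(T, b))) = Add(1, Mul(Rational(1, 6), T, b)))
Function('P')(U) = Add(4, Mul(-4, U)) (Function('P')(U) = Mul(Add(U, Add(1, Mul(Rational(1, 6), 3, -4))), -4) = Mul(Add(U, Add(1, -2)), -4) = Mul(Add(U, -1), -4) = Mul(Add(-1, U), -4) = Add(4, Mul(-4, U)))
Function('z')(J) = 6 (Function('z')(J) = Add(6, Mul(-1, 0)) = Add(6, 0) = 6)
Mul(Function('z')(10), Function('P')(-10)) = Mul(6, Add(4, Mul(-4, -10))) = Mul(6, Add(4, 40)) = Mul(6, 44) = 264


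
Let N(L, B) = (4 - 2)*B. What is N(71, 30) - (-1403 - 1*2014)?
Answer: 3477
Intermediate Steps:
N(L, B) = 2*B
N(71, 30) - (-1403 - 1*2014) = 2*30 - (-1403 - 1*2014) = 60 - (-1403 - 2014) = 60 - 1*(-3417) = 60 + 3417 = 3477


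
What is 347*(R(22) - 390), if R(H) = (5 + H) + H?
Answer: -118327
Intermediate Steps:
R(H) = 5 + 2*H
347*(R(22) - 390) = 347*((5 + 2*22) - 390) = 347*((5 + 44) - 390) = 347*(49 - 390) = 347*(-341) = -118327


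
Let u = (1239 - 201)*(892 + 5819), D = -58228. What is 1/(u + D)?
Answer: 1/6907790 ≈ 1.4476e-7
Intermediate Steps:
u = 6966018 (u = 1038*6711 = 6966018)
1/(u + D) = 1/(6966018 - 58228) = 1/6907790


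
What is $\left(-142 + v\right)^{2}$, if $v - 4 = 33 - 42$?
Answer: $21609$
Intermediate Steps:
$v = -5$ ($v = 4 + \left(33 - 42\right) = 4 - 9 = -5$)
$\left(-142 + v\right)^{2} = \left(-142 - 5\right)^{2} = \left(-147\right)^{2} = 21609$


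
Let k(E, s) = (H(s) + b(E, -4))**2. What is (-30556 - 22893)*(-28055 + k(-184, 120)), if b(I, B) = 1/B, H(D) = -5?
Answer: 23968616111/16 ≈ 1.4980e+9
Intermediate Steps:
k(E, s) = 441/16 (k(E, s) = (-5 + 1/(-4))**2 = (-5 - 1/4)**2 = (-21/4)**2 = 441/16)
(-30556 - 22893)*(-28055 + k(-184, 120)) = (-30556 - 22893)*(-28055 + 441/16) = -53449*(-448439/16) = 23968616111/16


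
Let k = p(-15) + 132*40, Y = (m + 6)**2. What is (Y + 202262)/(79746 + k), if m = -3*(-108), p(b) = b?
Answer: 311162/85011 ≈ 3.6603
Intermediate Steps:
m = 324
Y = 108900 (Y = (324 + 6)**2 = 330**2 = 108900)
k = 5265 (k = -15 + 132*40 = -15 + 5280 = 5265)
(Y + 202262)/(79746 + k) = (108900 + 202262)/(79746 + 5265) = 311162/85011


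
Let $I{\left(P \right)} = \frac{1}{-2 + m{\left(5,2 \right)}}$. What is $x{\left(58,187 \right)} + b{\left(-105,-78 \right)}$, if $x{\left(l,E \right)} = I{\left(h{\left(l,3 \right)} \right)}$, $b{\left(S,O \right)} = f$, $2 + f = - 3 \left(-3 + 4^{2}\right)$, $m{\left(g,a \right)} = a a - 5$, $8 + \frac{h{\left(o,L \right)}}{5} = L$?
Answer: $- \frac{124}{3} \approx -41.333$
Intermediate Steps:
$h{\left(o,L \right)} = -40 + 5 L$
$m{\left(g,a \right)} = -5 + a^{2}$ ($m{\left(g,a \right)} = a^{2} - 5 = -5 + a^{2}$)
$f = -41$ ($f = -2 - 3 \left(-3 + 4^{2}\right) = -2 - 3 \left(-3 + 16\right) = -2 - 39 = -41$)
$b{\left(S,O \right)} = -41$
$I{\left(P \right)} = - \frac{1}{3}$ ($I{\left(P \right)} = \frac{1}{-2 - \left(5 - 2^{2}\right)} = \frac{1}{-2 + \left(-5 + 4\right)} = \frac{1}{-2 - 1} = \frac{1}{-3} = - \frac{1}{3}$)
$x{\left(l,E \right)} = - \frac{1}{3}$
$x{\left(58,187 \right)} + b{\left(-105,-78 \right)} = - \frac{1}{3} - 41 = - \frac{124}{3}$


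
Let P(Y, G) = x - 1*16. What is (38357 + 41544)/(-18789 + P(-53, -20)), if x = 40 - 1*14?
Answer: -79901/18779 ≈ -4.2548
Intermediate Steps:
x = 26 (x = 40 - 14 = 26)
P(Y, G) = 10 (P(Y, G) = 26 - 1*16 = 26 - 16 = 10)
(38357 + 41544)/(-18789 + P(-53, -20)) = (38357 + 41544)/(-18789 + 10) = 79901/(-18779) = 79901*(-1/18779) = -79901/18779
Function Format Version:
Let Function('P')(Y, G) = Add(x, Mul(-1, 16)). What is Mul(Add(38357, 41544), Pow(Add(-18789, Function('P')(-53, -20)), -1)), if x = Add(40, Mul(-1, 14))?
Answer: Rational(-79901, 18779) ≈ -4.2548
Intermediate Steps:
x = 26 (x = Add(40, -14) = 26)
Function('P')(Y, G) = 10 (Function('P')(Y, G) = Add(26, Mul(-1, 16)) = Add(26, -16) = 10)
Mul(Add(38357, 41544), Pow(Add(-18789, Function('P')(-53, -20)), -1)) = Mul(Add(38357, 41544), Pow(Add(-18789, 10), -1)) = Mul(79901, Pow(-18779, -1)) = Mul(79901, Rational(-1, 18779)) = Rational(-79901, 18779)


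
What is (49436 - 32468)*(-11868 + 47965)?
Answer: 612493896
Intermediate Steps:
(49436 - 32468)*(-11868 + 47965) = 16968*36097 = 612493896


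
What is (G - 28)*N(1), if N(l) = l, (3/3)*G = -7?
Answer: -35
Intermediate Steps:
G = -7
(G - 28)*N(1) = (-7 - 28)*1 = -35*1 = -35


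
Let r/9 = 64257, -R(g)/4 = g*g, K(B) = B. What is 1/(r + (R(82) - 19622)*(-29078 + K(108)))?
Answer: 1/1348204773 ≈ 7.4173e-10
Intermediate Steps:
R(g) = -4*g² (R(g) = -4*g*g = -4*g²)
r = 578313 (r = 9*64257 = 578313)
1/(r + (R(82) - 19622)*(-29078 + K(108))) = 1/(578313 + (-4*82² - 19622)*(-29078 + 108)) = 1/(578313 + (-4*6724 - 19622)*(-28970)) = 1/(578313 + (-26896 - 19622)*(-28970)) = 1/(578313 - 46518*(-28970)) = 1/(578313 + 1347626460) = 1/1348204773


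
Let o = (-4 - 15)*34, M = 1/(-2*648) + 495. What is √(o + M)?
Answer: I*√195697/36 ≈ 12.288*I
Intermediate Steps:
M = 641519/1296 (M = 1/(-1296) + 495 = -1/1296 + 495 = 641519/1296 ≈ 495.00)
o = -646 (o = -19*34 = -646)
√(o + M) = √(-646 + 641519/1296) = √(-195697/1296) = I*√195697/36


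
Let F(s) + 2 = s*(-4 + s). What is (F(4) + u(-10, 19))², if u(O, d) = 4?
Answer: 4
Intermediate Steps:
F(s) = -2 + s*(-4 + s)
(F(4) + u(-10, 19))² = ((-2 + 4² - 4*4) + 4)² = ((-2 + 16 - 16) + 4)² = (-2 + 4)² = 2² = 4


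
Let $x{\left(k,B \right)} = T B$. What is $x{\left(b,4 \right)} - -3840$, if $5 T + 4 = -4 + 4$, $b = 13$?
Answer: $\frac{19184}{5} \approx 3836.8$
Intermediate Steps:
$T = - \frac{4}{5}$ ($T = - \frac{4}{5} + \frac{-4 + 4}{5} = - \frac{4}{5} + \frac{1}{5} \cdot 0 = - \frac{4}{5} + 0 = - \frac{4}{5} \approx -0.8$)
$x{\left(k,B \right)} = - \frac{4 B}{5}$
$x{\left(b,4 \right)} - -3840 = \left(- \frac{4}{5}\right) 4 - -3840 = - \frac{16}{5} + 3840 = \frac{19184}{5}$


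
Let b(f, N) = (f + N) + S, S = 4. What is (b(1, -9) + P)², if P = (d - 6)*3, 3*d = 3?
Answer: 361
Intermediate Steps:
d = 1 (d = (⅓)*3 = 1)
P = -15 (P = (1 - 6)*3 = -5*3 = -15)
b(f, N) = 4 + N + f (b(f, N) = (f + N) + 4 = (N + f) + 4 = 4 + N + f)
(b(1, -9) + P)² = ((4 - 9 + 1) - 15)² = (-4 - 15)² = (-19)² = 361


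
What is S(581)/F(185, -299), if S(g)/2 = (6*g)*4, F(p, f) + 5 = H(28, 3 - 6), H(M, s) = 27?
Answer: 13944/11 ≈ 1267.6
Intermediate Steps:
F(p, f) = 22 (F(p, f) = -5 + 27 = 22)
S(g) = 48*g (S(g) = 2*((6*g)*4) = 2*(24*g) = 48*g)
S(581)/F(185, -299) = (48*581)/22 = 27888*(1/22) = 13944/11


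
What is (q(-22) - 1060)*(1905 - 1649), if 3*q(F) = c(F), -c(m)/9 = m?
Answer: -254464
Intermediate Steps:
c(m) = -9*m
q(F) = -3*F (q(F) = (-9*F)/3 = -3*F)
(q(-22) - 1060)*(1905 - 1649) = (-3*(-22) - 1060)*(1905 - 1649) = (66 - 1060)*256 = -994*256 = -254464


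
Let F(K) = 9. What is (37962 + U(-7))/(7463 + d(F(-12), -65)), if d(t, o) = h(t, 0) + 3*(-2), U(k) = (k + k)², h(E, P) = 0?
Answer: 38158/7457 ≈ 5.1171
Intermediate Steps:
U(k) = 4*k² (U(k) = (2*k)² = 4*k²)
d(t, o) = -6 (d(t, o) = 0 + 3*(-2) = 0 - 6 = -6)
(37962 + U(-7))/(7463 + d(F(-12), -65)) = (37962 + 4*(-7)²)/(7463 - 6) = (37962 + 4*49)/7457 = (37962 + 196)*(1/7457) = 38158*(1/7457) = 38158/7457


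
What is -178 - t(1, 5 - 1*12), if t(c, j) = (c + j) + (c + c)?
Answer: -174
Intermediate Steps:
t(c, j) = j + 3*c (t(c, j) = (c + j) + 2*c = j + 3*c)
-178 - t(1, 5 - 1*12) = -178 - ((5 - 1*12) + 3*1) = -178 - ((5 - 12) + 3) = -178 - (-7 + 3) = -178 - 1*(-4) = -178 + 4 = -174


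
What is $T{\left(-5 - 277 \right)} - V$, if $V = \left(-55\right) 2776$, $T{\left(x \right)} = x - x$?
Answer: $152680$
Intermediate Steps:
$T{\left(x \right)} = 0$
$V = -152680$
$T{\left(-5 - 277 \right)} - V = 0 - -152680 = 0 + 152680 = 152680$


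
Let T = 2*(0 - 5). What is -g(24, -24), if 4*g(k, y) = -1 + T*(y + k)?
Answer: ¼ ≈ 0.25000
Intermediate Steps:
T = -10 (T = 2*(-5) = -10)
g(k, y) = -¼ - 5*k/2 - 5*y/2 (g(k, y) = (-1 - 10*(y + k))/4 = (-1 - 10*(k + y))/4 = (-1 + (-10*k - 10*y))/4 = (-1 - 10*k - 10*y)/4 = -¼ - 5*k/2 - 5*y/2)
-g(24, -24) = -(-¼ - 5/2*24 - 5/2*(-24)) = -(-¼ - 60 + 60) = -1*(-¼) = ¼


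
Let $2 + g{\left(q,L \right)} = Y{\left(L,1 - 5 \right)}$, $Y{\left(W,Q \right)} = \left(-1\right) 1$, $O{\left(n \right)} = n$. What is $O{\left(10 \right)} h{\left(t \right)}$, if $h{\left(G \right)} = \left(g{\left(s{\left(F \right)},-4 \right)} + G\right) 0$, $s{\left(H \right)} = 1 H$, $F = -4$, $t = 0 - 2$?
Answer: $0$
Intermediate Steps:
$t = -2$ ($t = 0 - 2 = -2$)
$s{\left(H \right)} = H$
$Y{\left(W,Q \right)} = -1$
$g{\left(q,L \right)} = -3$ ($g{\left(q,L \right)} = -2 - 1 = -3$)
$h{\left(G \right)} = 0$ ($h{\left(G \right)} = \left(-3 + G\right) 0 = 0$)
$O{\left(10 \right)} h{\left(t \right)} = 10 \cdot 0 = 0$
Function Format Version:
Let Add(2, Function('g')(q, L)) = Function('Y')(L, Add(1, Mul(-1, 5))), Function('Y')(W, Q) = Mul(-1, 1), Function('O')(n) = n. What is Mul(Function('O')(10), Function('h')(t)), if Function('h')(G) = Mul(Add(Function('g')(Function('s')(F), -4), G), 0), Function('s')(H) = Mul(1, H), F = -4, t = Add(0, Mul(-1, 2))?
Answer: 0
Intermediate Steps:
t = -2 (t = Add(0, -2) = -2)
Function('s')(H) = H
Function('Y')(W, Q) = -1
Function('g')(q, L) = -3 (Function('g')(q, L) = Add(-2, -1) = -3)
Function('h')(G) = 0 (Function('h')(G) = Mul(Add(-3, G), 0) = 0)
Mul(Function('O')(10), Function('h')(t)) = Mul(10, 0) = 0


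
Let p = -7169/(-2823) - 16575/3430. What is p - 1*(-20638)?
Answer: 39962656453/1936578 ≈ 20636.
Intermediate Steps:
p = -4440311/1936578 (p = -7169*(-1/2823) - 16575*1/3430 = 7169/2823 - 3315/686 = -4440311/1936578 ≈ -2.2929)
p - 1*(-20638) = -4440311/1936578 - 1*(-20638) = -4440311/1936578 + 20638 = 39962656453/1936578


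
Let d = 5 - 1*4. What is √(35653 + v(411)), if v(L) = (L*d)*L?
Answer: √204574 ≈ 452.30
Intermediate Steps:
d = 1 (d = 5 - 4 = 1)
v(L) = L² (v(L) = (L*1)*L = L*L = L²)
√(35653 + v(411)) = √(35653 + 411²) = √(35653 + 168921) = √204574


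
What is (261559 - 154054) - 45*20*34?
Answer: 76905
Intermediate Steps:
(261559 - 154054) - 45*20*34 = 107505 - 900*34 = 107505 - 30600 = 76905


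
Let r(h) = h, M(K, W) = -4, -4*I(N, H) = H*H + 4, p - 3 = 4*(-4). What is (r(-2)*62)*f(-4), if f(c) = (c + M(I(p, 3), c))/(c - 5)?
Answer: -992/9 ≈ -110.22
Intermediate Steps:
p = -13 (p = 3 + 4*(-4) = 3 - 16 = -13)
I(N, H) = -1 - H**2/4 (I(N, H) = -(H*H + 4)/4 = -(H**2 + 4)/4 = -(4 + H**2)/4 = -1 - H**2/4)
f(c) = (-4 + c)/(-5 + c) (f(c) = (c - 4)/(c - 5) = (-4 + c)/(-5 + c))
(r(-2)*62)*f(-4) = (-2*62)*((-4 - 4)/(-5 - 4)) = -124*(-8)/(-9) = -(-124)*(-8)/9 = -124*8/9 = -992/9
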